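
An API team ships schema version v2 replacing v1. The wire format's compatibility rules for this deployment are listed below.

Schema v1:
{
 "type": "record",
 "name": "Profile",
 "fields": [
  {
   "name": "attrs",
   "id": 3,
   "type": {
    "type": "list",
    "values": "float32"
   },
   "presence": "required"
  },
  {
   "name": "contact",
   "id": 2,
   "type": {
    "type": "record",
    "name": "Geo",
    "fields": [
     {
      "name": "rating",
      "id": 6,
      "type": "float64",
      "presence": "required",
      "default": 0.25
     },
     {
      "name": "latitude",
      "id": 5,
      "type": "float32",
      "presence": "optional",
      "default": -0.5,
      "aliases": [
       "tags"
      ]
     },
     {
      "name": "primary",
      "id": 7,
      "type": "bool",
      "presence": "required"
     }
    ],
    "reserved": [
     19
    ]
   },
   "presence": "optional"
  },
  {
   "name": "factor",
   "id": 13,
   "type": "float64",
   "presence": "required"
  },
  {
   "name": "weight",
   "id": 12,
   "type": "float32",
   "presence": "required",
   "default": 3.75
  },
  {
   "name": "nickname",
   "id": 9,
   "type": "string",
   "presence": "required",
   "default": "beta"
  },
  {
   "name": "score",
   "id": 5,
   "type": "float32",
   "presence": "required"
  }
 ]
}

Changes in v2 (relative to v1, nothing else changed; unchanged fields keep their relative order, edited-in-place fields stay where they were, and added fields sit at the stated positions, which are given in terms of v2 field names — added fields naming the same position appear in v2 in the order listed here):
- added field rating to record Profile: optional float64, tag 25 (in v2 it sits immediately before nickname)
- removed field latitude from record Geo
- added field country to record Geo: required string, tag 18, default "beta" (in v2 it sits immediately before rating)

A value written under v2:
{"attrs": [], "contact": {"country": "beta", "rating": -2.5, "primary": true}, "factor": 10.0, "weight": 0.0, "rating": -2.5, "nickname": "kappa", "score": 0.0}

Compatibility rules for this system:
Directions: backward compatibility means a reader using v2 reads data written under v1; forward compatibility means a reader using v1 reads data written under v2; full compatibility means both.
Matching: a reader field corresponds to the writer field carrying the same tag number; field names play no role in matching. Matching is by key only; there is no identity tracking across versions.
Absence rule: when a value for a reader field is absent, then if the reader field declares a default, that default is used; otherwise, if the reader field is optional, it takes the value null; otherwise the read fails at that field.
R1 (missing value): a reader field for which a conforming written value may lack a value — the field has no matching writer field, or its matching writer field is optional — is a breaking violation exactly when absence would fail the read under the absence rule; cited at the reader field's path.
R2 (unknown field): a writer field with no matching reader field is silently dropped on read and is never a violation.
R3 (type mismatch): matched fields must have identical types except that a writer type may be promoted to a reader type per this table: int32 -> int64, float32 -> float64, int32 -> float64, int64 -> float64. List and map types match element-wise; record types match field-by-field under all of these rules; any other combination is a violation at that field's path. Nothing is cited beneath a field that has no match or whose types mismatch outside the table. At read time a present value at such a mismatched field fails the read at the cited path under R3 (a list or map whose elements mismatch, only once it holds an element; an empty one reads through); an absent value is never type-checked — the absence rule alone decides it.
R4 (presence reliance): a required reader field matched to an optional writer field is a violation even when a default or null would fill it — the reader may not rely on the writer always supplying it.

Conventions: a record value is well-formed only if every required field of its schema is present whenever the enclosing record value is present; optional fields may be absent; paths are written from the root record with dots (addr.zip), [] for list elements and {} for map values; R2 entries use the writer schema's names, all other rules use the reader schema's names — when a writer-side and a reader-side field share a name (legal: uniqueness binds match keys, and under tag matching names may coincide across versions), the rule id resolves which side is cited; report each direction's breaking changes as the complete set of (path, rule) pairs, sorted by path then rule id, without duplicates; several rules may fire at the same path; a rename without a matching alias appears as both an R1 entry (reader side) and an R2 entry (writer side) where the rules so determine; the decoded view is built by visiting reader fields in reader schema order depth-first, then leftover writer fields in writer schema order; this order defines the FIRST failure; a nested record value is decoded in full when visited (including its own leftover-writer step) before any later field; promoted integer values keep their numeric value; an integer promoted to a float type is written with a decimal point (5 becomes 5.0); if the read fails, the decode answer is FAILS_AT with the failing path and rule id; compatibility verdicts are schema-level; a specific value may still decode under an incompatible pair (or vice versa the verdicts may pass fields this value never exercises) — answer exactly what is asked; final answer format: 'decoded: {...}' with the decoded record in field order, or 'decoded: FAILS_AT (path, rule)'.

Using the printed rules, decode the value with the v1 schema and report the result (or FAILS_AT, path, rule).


decoded: {"attrs": [], "contact": {"rating": -2.5, "latitude": -0.5, "primary": true}, "factor": 10.0, "weight": 0.0, "nickname": "kappa", "score": 0.0}

the writer's type comes first in each Profile pair
decode walk for Profile under reader schema v1:
  attrs := []
  contact.rating := -2.5
  contact.latitude := -0.5 (absent -> default)
  contact.primary := true
  writer contact.country: unknown -> dropped
  factor := 10.0
  weight := 0.0
  nickname := "kappa"
  score := 0.0
  writer rating: unknown -> dropped
  => decoded: {"attrs": [], "contact": {"rating": -2.5, "latitude": -0.5, "primary": true}, "factor": 10.0, "weight": 0.0, "nickname": "kappa", "score": 0.0}
checking off the Profile differences that do not matter here:
  added field country to record Geo: required string, tag 18, default "beta" (in v2 it sits immediately before rating) -> fires no rule on Profile under this dialect and leaves the result unchanged
  removed field latitude from record Geo -> fires no rule on Profile under this dialect and leaves the result unchanged
  added field rating to record Profile: optional float64, tag 25 (in v2 it sits immediately before nickname) -> fires no rule on Profile under this dialect and leaves the result unchanged


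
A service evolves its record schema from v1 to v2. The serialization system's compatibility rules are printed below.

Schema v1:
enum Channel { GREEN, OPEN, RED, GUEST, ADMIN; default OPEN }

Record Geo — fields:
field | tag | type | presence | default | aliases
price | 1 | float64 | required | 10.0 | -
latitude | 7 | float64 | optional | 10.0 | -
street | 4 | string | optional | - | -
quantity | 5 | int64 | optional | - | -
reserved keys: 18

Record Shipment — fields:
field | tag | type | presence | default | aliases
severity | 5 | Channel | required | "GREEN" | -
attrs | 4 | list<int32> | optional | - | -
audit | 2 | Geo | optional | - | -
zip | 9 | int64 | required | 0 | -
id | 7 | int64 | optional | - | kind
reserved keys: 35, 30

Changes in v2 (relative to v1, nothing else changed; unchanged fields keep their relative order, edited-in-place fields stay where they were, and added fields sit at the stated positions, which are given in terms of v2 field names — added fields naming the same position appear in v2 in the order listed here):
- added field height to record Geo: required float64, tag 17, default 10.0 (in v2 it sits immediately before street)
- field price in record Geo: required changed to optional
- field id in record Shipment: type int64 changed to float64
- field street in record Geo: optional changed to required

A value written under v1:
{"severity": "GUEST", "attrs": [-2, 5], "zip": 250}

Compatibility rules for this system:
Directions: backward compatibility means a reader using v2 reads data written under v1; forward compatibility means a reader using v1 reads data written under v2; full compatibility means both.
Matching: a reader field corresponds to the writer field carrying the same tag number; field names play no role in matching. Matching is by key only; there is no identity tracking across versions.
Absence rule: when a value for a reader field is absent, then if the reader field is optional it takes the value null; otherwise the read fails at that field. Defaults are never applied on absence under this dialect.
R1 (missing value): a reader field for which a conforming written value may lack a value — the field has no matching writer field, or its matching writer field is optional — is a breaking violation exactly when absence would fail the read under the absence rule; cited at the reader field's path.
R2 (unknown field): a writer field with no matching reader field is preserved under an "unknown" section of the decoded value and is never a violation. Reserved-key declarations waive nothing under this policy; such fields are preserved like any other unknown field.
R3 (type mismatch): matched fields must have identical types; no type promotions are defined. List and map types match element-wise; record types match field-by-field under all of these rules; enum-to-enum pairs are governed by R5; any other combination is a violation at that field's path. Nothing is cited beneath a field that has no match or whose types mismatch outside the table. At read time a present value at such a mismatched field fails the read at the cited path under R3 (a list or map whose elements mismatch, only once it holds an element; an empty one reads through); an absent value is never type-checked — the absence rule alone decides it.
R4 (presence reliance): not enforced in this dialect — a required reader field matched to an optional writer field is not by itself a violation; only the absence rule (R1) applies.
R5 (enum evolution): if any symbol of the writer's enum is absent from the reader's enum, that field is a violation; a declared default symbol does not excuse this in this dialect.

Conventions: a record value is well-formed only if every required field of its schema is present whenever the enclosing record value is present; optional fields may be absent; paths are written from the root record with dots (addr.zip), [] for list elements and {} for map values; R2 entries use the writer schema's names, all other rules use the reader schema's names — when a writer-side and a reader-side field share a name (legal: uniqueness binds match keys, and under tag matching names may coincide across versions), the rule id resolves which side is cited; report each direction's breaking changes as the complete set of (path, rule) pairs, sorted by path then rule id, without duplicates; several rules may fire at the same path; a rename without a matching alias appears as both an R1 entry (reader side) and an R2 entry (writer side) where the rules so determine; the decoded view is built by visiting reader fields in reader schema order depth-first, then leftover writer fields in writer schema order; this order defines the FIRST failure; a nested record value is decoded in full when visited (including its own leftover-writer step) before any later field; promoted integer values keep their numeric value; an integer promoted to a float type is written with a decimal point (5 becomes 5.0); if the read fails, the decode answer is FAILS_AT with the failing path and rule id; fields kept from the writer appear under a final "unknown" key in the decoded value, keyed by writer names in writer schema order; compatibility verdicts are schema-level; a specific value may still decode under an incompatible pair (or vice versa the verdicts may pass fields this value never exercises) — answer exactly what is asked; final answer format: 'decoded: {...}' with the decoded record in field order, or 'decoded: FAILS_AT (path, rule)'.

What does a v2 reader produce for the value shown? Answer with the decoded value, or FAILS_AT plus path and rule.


decoded: {"severity": "GUEST", "attrs": [-2, 5], "audit": null, "zip": 250, "id": null}

arrows below run writer -> reader for Shipment
decode walk for Shipment under reader schema v2:
  severity := "GUEST"
  attrs := [-2, 5]
  audit := null (not supplied -> null)
  zip := 250
  id := null (not supplied -> null)
  => decoded: {"severity": "GUEST", "attrs": [-2, 5], "audit": null, "zip": 250, "id": null}
remaining Shipment differences; none change what is asked:
  added field height to record Geo: required float64, tag 17, default 10.0 (in v2 it sits immediately before street) -> a verdict-level change on Shipment — the shown value reads the same
  field price in record Geo: required changed to optional -> a verdict-level change on Shipment — the shown value reads the same
  field id in record Shipment: type int64 changed to float64 -> a verdict-level change on Shipment — the shown value reads the same
  field street in record Geo: optional changed to required -> a verdict-level change on Shipment — the shown value reads the same


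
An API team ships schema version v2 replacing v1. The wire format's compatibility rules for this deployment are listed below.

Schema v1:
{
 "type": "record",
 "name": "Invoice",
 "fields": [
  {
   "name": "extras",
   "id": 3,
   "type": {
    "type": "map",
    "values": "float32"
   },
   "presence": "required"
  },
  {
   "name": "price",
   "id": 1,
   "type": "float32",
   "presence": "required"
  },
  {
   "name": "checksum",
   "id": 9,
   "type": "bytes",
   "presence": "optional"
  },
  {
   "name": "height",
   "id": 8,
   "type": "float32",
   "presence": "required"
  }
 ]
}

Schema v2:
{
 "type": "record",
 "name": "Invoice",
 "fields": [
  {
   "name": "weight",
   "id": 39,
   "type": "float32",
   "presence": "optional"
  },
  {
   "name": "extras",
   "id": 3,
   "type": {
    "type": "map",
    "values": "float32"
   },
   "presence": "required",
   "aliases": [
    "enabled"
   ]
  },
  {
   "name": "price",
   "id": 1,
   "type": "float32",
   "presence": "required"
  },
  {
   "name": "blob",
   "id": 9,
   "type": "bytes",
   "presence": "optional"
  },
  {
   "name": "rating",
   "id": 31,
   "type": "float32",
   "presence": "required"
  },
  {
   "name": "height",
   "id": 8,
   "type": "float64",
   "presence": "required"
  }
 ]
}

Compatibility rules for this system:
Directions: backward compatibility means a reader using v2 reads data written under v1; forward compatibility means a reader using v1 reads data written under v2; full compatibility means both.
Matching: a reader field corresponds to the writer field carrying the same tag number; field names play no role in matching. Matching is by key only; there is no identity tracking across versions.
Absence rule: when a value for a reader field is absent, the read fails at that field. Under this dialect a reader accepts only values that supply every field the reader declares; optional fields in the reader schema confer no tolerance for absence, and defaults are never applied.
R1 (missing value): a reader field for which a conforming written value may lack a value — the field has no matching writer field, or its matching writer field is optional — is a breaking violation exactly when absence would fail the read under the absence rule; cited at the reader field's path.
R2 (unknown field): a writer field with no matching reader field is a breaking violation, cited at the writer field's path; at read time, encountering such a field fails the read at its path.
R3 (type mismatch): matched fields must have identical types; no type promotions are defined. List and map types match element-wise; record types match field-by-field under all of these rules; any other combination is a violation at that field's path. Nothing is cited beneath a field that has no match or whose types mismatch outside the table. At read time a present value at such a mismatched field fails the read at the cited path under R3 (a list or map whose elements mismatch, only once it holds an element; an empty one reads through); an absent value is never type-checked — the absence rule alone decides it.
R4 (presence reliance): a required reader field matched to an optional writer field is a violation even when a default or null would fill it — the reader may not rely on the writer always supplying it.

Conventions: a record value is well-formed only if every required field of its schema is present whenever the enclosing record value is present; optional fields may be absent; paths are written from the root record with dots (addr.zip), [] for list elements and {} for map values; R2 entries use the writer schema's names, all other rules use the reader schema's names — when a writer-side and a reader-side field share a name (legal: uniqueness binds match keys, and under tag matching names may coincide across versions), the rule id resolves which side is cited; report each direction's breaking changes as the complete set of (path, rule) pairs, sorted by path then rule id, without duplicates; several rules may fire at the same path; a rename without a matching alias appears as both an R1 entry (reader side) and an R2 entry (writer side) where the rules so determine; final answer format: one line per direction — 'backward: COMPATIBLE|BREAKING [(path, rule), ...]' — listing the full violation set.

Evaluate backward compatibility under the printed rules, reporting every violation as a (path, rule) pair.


backward: BREAKING [(blob, R1), (height, R3), (rating, R1), (weight, R1)]

in Invoice below, arrows point writer -> reader
backward pass over Invoice, reader schema v2, writer schema v1:
  weight: no writer match
  writer required, map<string, float32> -> map<string, float32>: reader extras maps from writer extras
  writer required, float32 -> float32: reader price maps from writer price
  writer optional, bytes -> bytes: reader blob maps from writer checksum
  rating: no writer match
  writer required, float32 -> float64: reader height maps from writer height
  rule R1 violated at blob
  rule R3 violated at height
  rule R1 violated at rating
  rule R1 violated at weight
  => 4 violation(s): backward is BREAKING for Invoice


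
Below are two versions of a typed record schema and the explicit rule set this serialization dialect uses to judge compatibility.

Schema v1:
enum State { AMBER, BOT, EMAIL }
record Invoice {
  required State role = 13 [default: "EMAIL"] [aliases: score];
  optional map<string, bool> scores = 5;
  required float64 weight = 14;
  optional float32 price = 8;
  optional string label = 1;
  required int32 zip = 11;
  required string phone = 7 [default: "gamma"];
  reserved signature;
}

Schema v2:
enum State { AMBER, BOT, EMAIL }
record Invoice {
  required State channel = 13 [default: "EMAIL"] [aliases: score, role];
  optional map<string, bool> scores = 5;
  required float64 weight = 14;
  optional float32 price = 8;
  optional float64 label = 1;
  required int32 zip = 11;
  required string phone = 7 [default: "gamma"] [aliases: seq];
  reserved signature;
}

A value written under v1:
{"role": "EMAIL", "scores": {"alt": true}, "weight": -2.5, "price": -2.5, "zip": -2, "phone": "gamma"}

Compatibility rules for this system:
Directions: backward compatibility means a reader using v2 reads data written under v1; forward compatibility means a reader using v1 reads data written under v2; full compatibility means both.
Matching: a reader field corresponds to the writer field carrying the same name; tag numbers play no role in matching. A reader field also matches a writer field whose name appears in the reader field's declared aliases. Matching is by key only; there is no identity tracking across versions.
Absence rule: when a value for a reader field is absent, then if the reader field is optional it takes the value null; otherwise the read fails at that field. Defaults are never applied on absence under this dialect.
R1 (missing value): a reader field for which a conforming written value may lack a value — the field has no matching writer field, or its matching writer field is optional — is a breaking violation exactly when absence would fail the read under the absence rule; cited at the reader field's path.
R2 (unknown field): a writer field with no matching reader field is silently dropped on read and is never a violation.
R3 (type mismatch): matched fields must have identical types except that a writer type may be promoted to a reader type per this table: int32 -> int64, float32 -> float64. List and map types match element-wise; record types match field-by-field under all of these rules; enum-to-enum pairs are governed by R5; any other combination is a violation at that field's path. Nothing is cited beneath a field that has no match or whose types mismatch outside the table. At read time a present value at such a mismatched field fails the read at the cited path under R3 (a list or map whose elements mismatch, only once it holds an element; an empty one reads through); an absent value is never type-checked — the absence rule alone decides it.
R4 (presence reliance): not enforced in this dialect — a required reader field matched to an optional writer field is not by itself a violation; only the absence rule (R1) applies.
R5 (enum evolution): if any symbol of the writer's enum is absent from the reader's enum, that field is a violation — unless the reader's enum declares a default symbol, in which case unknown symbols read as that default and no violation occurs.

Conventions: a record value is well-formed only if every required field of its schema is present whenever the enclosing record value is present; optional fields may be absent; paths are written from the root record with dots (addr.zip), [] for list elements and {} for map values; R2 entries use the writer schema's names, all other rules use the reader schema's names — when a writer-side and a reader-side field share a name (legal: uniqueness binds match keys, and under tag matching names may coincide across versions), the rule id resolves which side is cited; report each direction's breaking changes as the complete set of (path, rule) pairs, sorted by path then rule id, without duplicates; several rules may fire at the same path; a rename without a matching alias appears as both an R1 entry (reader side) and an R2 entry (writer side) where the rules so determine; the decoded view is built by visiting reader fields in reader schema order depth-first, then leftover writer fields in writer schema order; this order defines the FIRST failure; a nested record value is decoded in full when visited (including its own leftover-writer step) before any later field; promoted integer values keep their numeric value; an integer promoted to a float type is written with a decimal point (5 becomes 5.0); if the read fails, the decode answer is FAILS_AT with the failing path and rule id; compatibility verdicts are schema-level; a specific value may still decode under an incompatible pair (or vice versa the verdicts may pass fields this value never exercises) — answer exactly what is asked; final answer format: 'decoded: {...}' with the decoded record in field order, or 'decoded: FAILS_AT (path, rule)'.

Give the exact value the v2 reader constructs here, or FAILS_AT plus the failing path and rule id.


the writer's type comes first in each Invoice pair
decode walk for Invoice under reader schema v2:
  channel := "EMAIL" (from writer role)
  scores := {"alt": true}
  weight := -2.5
  price := -2.5
  label := null (missing; optional => null)
  zip := -2
  phone := "gamma"
  => decoded: {"channel": "EMAIL", "scores": {"alt": true}, "weight": -2.5, "price": -2.5, "label": null, "zip": -2, "phone": "gamma"}
ruling out the remaining Invoice differences:
  field label in record Invoice: type string changed to float64 -> schema-level compatibility only; this Invoice value's decode is unchanged

decoded: {"channel": "EMAIL", "scores": {"alt": true}, "weight": -2.5, "price": -2.5, "label": null, "zip": -2, "phone": "gamma"}


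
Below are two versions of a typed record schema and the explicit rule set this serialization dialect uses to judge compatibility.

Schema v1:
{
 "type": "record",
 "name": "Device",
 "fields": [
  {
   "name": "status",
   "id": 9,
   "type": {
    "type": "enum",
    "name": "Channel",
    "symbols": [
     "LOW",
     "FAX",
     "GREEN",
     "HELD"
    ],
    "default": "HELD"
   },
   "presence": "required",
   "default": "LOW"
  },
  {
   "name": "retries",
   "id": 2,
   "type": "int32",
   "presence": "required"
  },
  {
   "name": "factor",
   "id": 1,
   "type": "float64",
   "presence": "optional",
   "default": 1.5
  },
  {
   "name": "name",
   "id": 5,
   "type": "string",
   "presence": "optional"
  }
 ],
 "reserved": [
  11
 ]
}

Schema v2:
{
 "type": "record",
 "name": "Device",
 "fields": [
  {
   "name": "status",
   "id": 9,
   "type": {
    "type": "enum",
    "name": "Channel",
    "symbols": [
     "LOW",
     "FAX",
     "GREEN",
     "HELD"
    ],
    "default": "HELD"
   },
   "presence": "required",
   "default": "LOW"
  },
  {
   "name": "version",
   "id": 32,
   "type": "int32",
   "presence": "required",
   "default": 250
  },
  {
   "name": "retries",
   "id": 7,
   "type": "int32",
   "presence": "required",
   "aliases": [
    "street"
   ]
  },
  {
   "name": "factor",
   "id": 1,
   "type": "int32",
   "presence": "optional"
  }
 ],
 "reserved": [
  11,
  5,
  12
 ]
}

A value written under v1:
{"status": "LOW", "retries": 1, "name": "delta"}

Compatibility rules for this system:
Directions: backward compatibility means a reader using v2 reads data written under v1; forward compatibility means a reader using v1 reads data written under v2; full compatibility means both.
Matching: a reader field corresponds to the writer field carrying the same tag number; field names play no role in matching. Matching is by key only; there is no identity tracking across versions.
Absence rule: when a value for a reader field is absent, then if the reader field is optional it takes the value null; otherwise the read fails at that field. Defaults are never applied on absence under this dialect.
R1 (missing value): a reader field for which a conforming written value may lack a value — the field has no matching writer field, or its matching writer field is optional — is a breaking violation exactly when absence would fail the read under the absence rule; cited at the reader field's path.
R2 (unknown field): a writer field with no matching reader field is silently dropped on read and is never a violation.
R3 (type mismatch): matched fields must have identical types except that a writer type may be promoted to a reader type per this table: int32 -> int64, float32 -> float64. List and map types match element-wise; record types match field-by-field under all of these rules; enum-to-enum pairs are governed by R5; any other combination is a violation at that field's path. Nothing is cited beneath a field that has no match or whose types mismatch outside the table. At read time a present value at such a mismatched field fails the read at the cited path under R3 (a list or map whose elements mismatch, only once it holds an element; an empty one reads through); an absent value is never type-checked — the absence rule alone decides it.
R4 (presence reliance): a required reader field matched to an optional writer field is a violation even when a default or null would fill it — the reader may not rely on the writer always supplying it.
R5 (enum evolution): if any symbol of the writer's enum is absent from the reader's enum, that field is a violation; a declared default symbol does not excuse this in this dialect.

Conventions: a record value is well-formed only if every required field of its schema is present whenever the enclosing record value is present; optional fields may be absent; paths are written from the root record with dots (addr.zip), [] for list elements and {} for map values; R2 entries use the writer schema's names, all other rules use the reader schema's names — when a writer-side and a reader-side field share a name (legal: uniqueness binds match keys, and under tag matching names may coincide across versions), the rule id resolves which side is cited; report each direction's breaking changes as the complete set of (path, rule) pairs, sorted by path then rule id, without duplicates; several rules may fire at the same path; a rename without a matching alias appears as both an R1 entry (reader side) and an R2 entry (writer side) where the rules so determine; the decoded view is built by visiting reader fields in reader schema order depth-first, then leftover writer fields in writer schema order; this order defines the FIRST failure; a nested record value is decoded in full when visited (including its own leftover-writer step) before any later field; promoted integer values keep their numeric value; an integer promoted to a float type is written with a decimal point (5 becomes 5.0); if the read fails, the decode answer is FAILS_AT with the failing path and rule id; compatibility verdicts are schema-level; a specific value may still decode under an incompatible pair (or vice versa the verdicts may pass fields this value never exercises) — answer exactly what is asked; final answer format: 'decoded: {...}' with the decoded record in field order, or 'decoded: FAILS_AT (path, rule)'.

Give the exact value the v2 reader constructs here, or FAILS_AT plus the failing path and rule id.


decoded: FAILS_AT (version, R1)

in Device below, arrows point writer -> reader
migrating the Device value to v2:
  status := "LOW"
  read fails at version under R1 (no fill)
  => FAILS_AT (version, R1)
diffs on Device not affecting the asked answer:
  field factor in record Device: type float64 changed to int32 (its default is dropped) -> schema-level compatibility only; this Device value's decode is unchanged
  removed field name from record Device (its key 5 joins the reserved list) -> no rule fires on it and the decoded Device view is identical with or without it
  field retries in record Device: tag 2 changed to 7 -> schema-level compatibility only; this Device value's decode is unchanged


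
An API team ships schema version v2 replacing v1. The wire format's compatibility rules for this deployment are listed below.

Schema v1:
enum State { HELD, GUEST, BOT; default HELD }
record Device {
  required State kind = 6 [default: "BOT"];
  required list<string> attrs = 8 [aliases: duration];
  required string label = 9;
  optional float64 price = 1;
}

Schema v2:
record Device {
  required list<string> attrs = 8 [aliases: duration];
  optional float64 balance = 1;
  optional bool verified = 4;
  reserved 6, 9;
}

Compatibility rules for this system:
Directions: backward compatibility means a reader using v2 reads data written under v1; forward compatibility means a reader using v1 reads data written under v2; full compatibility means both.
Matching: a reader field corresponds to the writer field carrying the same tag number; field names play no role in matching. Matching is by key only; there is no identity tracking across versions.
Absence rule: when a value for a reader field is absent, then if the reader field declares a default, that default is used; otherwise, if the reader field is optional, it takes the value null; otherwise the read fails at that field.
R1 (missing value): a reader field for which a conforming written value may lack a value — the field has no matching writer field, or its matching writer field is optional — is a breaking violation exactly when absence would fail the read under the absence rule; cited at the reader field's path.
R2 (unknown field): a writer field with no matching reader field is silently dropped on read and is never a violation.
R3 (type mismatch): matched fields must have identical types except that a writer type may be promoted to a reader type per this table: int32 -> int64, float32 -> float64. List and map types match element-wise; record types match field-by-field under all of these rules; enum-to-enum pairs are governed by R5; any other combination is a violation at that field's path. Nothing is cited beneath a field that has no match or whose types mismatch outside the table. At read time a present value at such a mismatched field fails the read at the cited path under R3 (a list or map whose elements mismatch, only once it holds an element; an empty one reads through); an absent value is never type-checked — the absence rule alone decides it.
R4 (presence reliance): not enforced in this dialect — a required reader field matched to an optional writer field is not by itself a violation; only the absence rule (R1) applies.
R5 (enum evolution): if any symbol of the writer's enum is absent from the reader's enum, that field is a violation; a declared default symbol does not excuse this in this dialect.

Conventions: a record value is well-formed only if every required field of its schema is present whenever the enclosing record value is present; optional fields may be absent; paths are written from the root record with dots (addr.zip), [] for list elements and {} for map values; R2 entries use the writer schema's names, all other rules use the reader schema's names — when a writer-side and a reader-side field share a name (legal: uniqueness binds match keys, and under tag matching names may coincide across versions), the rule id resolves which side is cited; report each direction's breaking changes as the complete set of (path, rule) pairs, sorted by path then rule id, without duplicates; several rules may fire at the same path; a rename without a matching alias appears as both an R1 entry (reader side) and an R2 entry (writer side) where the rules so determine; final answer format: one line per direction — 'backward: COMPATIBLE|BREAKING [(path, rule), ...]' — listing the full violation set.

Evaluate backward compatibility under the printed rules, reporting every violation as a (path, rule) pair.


each type pair in Device: writer, then reader
checking backward for Device: reader v2 against writer v1:
  attrs: paired with writer attrs (list<string> -> list<string>; writer required)
  balance: paired with writer price (float64 -> float64; writer optional)
  verified: no writer-side match
  kind (writer side), unknown to reader
  label (writer side), unknown to reader
  => no violations; backward on Device: COMPATIBLE
the other Device changes do not affect what is asked:
  removed field kind from record Device (its key 6 joins the reserved list) -> no rule fires on it in Device's dialect; the asked verdict holds
  removed field label from record Device (its key 9 joins the reserved list) -> matters only for Device's forward compatibility — outside the asked direction
  renamed field price to balance in record Device -> no rule fires on it in Device's dialect; the asked verdict holds
  added field verified to record Device: optional bool, tag 4 (in v2 it sits last) -> no rule fires on it in Device's dialect; the asked verdict holds

backward: COMPATIBLE []


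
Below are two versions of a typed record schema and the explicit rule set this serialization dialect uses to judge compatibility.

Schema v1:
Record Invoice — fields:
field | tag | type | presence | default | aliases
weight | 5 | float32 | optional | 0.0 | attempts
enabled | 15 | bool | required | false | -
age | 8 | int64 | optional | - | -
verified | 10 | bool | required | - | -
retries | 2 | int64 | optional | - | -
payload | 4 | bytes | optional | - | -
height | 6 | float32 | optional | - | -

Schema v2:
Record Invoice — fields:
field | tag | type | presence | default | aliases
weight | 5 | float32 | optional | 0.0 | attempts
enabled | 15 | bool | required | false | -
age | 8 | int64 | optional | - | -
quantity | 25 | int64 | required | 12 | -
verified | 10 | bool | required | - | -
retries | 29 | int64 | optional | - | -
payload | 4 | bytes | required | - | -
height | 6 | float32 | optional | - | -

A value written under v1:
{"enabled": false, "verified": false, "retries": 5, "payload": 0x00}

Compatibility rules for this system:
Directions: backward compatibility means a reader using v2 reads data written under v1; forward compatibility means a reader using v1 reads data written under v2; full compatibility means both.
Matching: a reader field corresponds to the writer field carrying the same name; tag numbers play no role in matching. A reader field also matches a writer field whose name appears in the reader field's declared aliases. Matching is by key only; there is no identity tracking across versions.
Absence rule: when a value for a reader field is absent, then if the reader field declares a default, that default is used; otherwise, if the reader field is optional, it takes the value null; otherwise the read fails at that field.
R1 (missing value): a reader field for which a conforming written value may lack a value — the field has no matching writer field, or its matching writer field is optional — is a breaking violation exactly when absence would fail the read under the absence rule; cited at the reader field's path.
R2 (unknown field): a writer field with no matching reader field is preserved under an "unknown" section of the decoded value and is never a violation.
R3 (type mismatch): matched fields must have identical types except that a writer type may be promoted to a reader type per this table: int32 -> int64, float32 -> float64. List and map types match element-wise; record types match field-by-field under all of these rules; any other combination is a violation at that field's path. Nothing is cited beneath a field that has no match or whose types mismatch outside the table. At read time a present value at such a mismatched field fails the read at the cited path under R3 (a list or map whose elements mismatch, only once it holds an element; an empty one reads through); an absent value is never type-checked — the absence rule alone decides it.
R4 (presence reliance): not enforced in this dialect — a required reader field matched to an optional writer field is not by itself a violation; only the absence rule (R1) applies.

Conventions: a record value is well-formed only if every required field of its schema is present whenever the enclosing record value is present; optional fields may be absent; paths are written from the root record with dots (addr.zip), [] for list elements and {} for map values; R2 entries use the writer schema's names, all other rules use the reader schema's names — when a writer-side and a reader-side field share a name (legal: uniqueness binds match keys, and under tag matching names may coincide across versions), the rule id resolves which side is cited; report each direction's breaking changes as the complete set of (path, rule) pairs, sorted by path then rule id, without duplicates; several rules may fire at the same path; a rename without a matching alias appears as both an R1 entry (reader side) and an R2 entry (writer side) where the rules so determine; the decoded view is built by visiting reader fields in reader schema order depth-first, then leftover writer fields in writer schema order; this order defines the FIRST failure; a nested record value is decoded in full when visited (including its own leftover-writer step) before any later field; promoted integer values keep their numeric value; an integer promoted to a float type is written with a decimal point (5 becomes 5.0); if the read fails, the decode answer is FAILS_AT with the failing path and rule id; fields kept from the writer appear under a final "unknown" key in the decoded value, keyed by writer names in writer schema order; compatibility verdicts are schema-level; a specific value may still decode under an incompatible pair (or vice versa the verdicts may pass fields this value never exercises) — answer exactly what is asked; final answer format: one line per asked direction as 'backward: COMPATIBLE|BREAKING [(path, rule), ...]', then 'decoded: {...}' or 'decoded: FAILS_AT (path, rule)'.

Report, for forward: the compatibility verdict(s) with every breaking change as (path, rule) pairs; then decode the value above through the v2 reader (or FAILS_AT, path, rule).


arrows below run writer -> reader for Invoice
forward for Invoice (reader v1, writer v2):
  writer optional, float32 -> float32: reader weight maps from writer weight
  writer required, bool -> bool: reader enabled maps from writer enabled
  writer optional, int64 -> int64: reader age maps from writer age
  writer required, bool -> bool: reader verified maps from writer verified
  writer optional, int64 -> int64: reader retries maps from writer retries
  writer required, bytes -> bytes: reader payload maps from writer payload
  writer optional, float32 -> float32: reader height maps from writer height
  leftover writer field: quantity
  => forward verdict for Invoice: COMPATIBLE, no violations
decode (reader v2):
  weight := 0.0 (missing; default applied)
  enabled := false
  age := null (missing; optional => null)
  quantity := 12 (missing; default applied)
  verified := false
  retries := 5
  payload := 0x00
  height := null (missing; optional => null)
  => decoded: {"weight": 0.0, "enabled": false, "age": null, "quantity": 12, "verified": false, "retries": 5, "payload": 0x00, "height": null}
checking off the Invoice differences that do not matter here:
  field payload in record Invoice: optional changed to required -> affects backward compatibility only, which is not asked
  field retries in record Invoice: tag 2 changed to 29 -> fires no rule on Invoice, leaving the asked answer as it is

forward: COMPATIBLE []; decoded: {"weight": 0.0, "enabled": false, "age": null, "quantity": 12, "verified": false, "retries": 5, "payload": 0x00, "height": null}
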